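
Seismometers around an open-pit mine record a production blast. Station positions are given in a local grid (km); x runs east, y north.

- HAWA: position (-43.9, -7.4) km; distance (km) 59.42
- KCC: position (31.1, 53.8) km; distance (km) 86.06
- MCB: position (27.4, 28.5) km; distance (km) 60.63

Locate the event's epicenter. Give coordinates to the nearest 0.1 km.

Circle about each station: (x + 43.9)² + (y + 7.4)² = 59.42²; (x − 31.1)² + (y − 53.8)² = 86.06²; (x − 27.4)² + (y − 28.5)² = 60.63².
Subtracting pairs of circle equations eliminates x²+y² and gives linear equations (the radical axes):
150.0 x + 122.4 y = -1995.91
142.6 x + 71.8 y = -564.22
Solving the 2×2 system: x ≈ 11.1, y ≈ -29.9 km.
Check against HAWA (with the unrounded x, y): √((x + 43.9)²+(y + 7.4)²) = 59.44 ≈ 59.42 km. ✓

(11.1, -29.9)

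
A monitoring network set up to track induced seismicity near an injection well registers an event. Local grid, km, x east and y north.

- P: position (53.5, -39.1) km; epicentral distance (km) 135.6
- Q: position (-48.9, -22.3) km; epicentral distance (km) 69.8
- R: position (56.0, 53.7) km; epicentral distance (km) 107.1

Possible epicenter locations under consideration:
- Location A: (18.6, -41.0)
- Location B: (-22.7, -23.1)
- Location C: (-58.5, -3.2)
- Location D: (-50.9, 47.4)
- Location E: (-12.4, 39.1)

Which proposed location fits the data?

Location D

For each candidate, compare |candidate − station| to the reported distance:
Location A: residuals P 100.6, Q 0.2, R 5.3 → max 100.6 km
Location B: residuals P 57.7, Q 43.6, R 2.9 → max 57.7 km
Location C: residuals P 18.0, Q 48.4, R 20.8 → max 48.4 km
Location D: residuals P 0.0, Q 0.1, R 0.0 → max 0.1 km
Location E: residuals P 33.3, Q 1.6, R 37.2 → max 37.2 km
Only Location D has all residuals ≈ 0.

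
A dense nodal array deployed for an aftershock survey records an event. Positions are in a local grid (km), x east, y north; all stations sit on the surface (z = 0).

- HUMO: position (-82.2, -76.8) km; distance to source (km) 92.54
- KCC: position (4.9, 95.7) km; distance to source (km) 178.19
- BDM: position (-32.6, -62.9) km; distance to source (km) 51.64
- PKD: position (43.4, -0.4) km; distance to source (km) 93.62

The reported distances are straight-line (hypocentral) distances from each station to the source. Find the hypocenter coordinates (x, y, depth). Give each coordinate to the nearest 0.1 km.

x ≈ 4.8 km, y ≈ -79.7 km, depth ≈ 31.4 km

Each station gives a sphere (x−x_i)² + (y−y_i)² + z² = d_i² (stations at z=0).
Subtracting the HUMO sphere from KCC and BDM: z² cancels, leaving linear equations in x and y:
174.2 x + 345.0 y = -26660.60
99.2 x + 27.8 y = -1738.95
Solving: x ≈ 4.807, y ≈ -79.704 km (keep extra digits for the depth step; rounded: 4.8, -79.7).
Then from the HUMO sphere: z² = 92.54² − (x + 82.2)² − (y + 76.8)² with x = 4.807, y = -79.704, so z ≈ 31.385 ≈ 31.4 km.
Check against PKD (with the unrounded solution): distance 93.61 ≈ 93.62 km. ✓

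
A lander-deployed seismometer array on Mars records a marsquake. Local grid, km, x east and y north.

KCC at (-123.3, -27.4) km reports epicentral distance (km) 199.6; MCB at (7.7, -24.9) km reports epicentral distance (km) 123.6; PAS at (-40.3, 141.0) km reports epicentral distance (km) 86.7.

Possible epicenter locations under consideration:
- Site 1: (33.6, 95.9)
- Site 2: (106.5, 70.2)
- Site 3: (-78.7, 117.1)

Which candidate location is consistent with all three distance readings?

For each candidate, compare |candidate − station| to the reported distance:
Site 1: residuals KCC 0.0, MCB 0.1, PAS 0.1 → max 0.1 km
Site 2: residuals KCC 50.1, MCB 13.5, PAS 76.3 → max 76.3 km
Site 3: residuals KCC 48.4, MCB 42.6, PAS 41.5 → max 48.4 km
Only Site 1 has all residuals ≈ 0.

Site 1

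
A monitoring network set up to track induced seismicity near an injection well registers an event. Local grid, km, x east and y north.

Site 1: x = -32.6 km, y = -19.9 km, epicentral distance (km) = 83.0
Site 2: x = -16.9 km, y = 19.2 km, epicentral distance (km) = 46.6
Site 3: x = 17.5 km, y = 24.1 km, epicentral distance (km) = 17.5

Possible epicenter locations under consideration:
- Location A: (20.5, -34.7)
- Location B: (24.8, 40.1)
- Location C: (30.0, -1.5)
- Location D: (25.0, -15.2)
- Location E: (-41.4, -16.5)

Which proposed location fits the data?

Location B

For each candidate, compare |candidate − station| to the reported distance:
Location A: residuals Site 1 27.9, Site 2 19.0, Site 3 41.4 → max 41.4 km
Location B: residuals Site 1 0.0, Site 2 0.0, Site 3 0.1 → max 0.1 km
Location C: residuals Site 1 17.8, Site 2 4.7, Site 3 11.0 → max 17.8 km
Location D: residuals Site 1 25.2, Site 2 7.6, Site 3 22.5 → max 25.2 km
Location E: residuals Site 1 73.6, Site 2 3.3, Site 3 54.0 → max 73.6 km
Only Location B has all residuals ≈ 0.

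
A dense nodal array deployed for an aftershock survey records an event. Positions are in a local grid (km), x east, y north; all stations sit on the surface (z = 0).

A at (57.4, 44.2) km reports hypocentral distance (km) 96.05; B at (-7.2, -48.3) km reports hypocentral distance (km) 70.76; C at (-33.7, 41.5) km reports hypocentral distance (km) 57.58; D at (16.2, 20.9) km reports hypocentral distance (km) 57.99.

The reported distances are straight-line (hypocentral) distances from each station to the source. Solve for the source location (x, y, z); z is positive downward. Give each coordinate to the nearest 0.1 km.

x ≈ -19.5 km, y ≈ 6.3 km, depth ≈ 43.3 km

Each station gives a sphere (x−x_i)² + (y−y_i)² + z² = d_i² (stations at z=0).
Subtracting the A sphere from B and C: z² cancels, leaving linear equations in x and y:
-129.2 x − 185.0 y = 1354.95
-182.2 x − 5.4 y = 3519.69
Solving: x ≈ -19.504, y ≈ 6.297 km (keep extra digits for the depth step; rounded: -19.5, 6.3).
Then from the A sphere: z² = 96.05² − (x − 57.4)² − (y − 44.2)² with x = -19.504, y = 6.297, so z ≈ 43.298 ≈ 43.3 km.
Check against D (with the unrounded solution): distance 57.99 ≈ 57.99 km. ✓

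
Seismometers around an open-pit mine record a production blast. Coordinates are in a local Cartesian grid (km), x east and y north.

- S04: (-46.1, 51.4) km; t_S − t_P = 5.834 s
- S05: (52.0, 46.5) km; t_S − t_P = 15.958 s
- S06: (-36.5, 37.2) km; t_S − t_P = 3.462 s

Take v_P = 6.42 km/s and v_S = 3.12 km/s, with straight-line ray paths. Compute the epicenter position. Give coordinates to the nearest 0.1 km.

(-40.1, 16.5)

Distance from S−P lag: d = Δt · v_P v_S / (v_P − v_S) = Δt · (6.42·3.12)/(6.42−3.12) ≈ 6.0698·Δt.
So d_S04 = 35.41, d_S05 = 96.86, d_S06 = 21.01 km.
Circle about each station: (x + 46.1)² + (y − 51.4)² = 35.41²; (x − 52.0)² + (y − 46.5)² = 96.86²; (x + 36.5)² + (y − 37.2)² = 21.01².
Subtracting pairs of circle equations eliminates x²+y² and gives linear equations (the radical axes):
196.2 x − 9.8 y = -8028.91
19.2 x − 28.4 y = -1238.63
Solving the 2×2 system: x ≈ -40.1, y ≈ 16.5 km.
Check against S04 (with the unrounded x, y): √((x + 46.1)²+(y − 51.4)²) = 35.41 ≈ 35.41 km. ✓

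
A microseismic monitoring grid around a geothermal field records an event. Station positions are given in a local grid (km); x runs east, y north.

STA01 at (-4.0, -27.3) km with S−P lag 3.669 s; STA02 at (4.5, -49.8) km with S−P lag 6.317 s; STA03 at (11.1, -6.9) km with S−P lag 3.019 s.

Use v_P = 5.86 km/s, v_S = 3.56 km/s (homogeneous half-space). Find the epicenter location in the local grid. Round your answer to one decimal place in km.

x ≈ -13.8 km, y ≈ 4.5 km

Distance from S−P lag: d = Δt · v_P v_S / (v_P − v_S) = Δt · (5.86·3.56)/(5.86−3.56) ≈ 9.0703·Δt.
So d_STA01 = 33.28, d_STA02 = 57.30, d_STA03 = 27.38 km.
Circle about each station: (x + 4.0)² + (y + 27.3)² = 33.28²; (x − 4.5)² + (y + 49.8)² = 57.30²; (x − 11.1)² + (y + 6.9)² = 27.38².
Subtracting the STA01 equation from the STA02 and STA03 equations removes the quadratic terms:
17.0 x − 45.0 y = -436.73
30.2 x + 40.8 y = -232.58
Solving the 2×2 system: x ≈ -13.8, y ≈ 4.5 km.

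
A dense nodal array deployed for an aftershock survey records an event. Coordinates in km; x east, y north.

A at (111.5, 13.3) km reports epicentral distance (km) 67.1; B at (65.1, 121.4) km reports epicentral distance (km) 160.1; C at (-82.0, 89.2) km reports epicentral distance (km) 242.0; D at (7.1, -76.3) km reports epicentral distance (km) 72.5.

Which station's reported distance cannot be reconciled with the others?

C

Solve using three stations at a time. Using A, B, D (subtract circle equations pairwise → linear system) gives (x, y) ≈ (69.0, -38.6).
Distances from that point to each station vs reported:
  A: calculated 67.1 vs reported 67.1 → residual 0.0 km
  B: calculated 160.1 vs reported 160.1 → residual 0.0 km
  C: calculated 197.9 vs reported 242.0 → residual 44.1 km
  D: calculated 72.5 vs reported 72.5 → residual 0.0 km
A, B, D are mutually consistent (residuals ≈ 0); C is off by 44.1 km.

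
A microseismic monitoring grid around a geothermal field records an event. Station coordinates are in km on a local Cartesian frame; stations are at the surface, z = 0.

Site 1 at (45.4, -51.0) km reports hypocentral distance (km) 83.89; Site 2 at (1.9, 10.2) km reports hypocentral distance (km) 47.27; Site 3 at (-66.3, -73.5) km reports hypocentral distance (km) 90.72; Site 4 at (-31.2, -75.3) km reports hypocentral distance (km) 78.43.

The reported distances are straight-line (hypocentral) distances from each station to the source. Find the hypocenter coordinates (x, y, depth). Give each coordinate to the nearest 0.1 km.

Each station gives a sphere (x−x_i)² + (y−y_i)² + z² = d_i² (stations at z=0).
Subtracting the Site 1 sphere from Site 2 and Site 3: z² cancels, leaving linear equations in x and y:
-87.0 x + 122.4 y = 248.57
-223.4 x − 45.0 y = 3943.19
Solving: x ≈ -15.798, y ≈ -9.198 km (keep extra digits for the depth step; rounded: -15.8, -9.2).
Then from the Site 1 sphere: z² = 83.89² − (x − 45.4)² − (y + 51.0)² with x = -15.798, y = -9.198, so z ≈ 39.306 ≈ 39.3 km.

x ≈ -15.8 km, y ≈ -9.2 km, depth ≈ 39.3 km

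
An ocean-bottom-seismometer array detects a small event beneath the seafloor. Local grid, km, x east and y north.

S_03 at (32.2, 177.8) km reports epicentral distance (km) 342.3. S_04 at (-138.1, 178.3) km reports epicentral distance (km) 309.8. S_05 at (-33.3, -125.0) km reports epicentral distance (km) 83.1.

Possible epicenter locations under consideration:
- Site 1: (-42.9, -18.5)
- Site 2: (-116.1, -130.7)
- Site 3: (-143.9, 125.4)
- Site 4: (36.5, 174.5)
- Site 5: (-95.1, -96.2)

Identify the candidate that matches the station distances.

For each candidate, compare |candidate − station| to the reported distance:
Site 1: residuals S_03 132.1, S_04 91.2, S_05 23.8 → max 132.1 km
Site 2: residuals S_03 0.0, S_04 0.0, S_05 0.1 → max 0.1 km
Site 3: residuals S_03 158.6, S_04 256.6, S_05 190.6 → max 256.6 km
Site 4: residuals S_03 336.9, S_04 135.2, S_05 224.4 → max 336.9 km
Site 5: residuals S_03 40.2, S_04 32.0, S_05 14.9 → max 40.2 km
Only Site 2 has all residuals ≈ 0.

Site 2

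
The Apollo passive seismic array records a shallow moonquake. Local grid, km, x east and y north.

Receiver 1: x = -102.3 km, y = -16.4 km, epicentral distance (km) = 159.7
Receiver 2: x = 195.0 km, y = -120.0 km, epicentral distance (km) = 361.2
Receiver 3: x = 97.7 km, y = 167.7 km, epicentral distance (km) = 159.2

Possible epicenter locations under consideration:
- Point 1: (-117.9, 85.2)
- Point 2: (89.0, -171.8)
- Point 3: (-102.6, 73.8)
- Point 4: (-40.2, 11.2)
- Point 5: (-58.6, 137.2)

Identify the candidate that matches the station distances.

Point 5

For each candidate, compare |candidate − station| to the reported distance:
Point 1: residuals Receiver 1 56.9, Receiver 2 13.0, Receiver 3 71.6 → max 71.6 km
Point 2: residuals Receiver 1 86.8, Receiver 2 243.2, Receiver 3 180.4 → max 243.2 km
Point 3: residuals Receiver 1 69.5, Receiver 2 6.1, Receiver 3 62.0 → max 69.5 km
Point 4: residuals Receiver 1 91.7, Receiver 2 91.9, Receiver 3 49.4 → max 91.9 km
Point 5: residuals Receiver 1 0.0, Receiver 2 0.0, Receiver 3 0.0 → max 0.0 km
Only Point 5 has all residuals ≈ 0.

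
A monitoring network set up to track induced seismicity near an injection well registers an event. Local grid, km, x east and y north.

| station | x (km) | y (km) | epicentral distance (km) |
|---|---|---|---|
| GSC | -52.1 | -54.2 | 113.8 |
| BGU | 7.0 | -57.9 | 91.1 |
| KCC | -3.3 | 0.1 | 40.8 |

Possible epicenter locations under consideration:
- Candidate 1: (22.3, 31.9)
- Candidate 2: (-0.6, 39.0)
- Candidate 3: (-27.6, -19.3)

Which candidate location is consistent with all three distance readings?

For each candidate, compare |candidate − station| to the reported distance:
Candidate 1: residuals GSC 0.0, BGU 0.0, KCC 0.0 → max 0.0 km
Candidate 2: residuals GSC 7.3, BGU 6.1, KCC 1.8 → max 7.3 km
Candidate 3: residuals GSC 71.2, BGU 39.3, KCC 9.7 → max 71.2 km
Only Candidate 1 has all residuals ≈ 0.

Candidate 1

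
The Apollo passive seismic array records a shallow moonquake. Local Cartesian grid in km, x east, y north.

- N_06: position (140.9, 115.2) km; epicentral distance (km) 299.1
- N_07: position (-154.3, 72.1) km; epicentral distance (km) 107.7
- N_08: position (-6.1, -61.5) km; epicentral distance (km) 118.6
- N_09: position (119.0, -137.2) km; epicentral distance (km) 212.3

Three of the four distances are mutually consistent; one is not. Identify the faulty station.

Solve using three stations at a time. Using N_06, N_07, N_08 (subtract circle equations pairwise → linear system) gives (x, y) ≈ (-120.5, -30.2).
Distances from that point to each station vs reported:
  N_06: calculated 299.1 vs reported 299.1 → residual 0.0 km
  N_07: calculated 107.7 vs reported 107.7 → residual 0.0 km
  N_08: calculated 118.6 vs reported 118.6 → residual 0.0 km
  N_09: calculated 262.3 vs reported 212.3 → residual 50.0 km
N_06, N_07, N_08 are mutually consistent (residuals ≈ 0); N_09 is off by 50.0 km.

N_09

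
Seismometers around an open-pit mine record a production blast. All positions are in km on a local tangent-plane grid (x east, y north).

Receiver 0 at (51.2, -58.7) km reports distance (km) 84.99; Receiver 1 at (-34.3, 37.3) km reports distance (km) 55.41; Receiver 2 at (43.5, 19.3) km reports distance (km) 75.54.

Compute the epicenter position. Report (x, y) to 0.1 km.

x ≈ -22.8 km, y ≈ -16.9 km

Circle about each station: (x − 51.2)² + (y + 58.7)² = 84.99²; (x + 34.3)² + (y − 37.3)² = 55.41²; (x − 43.5)² + (y − 19.3)² = 75.54².
Subtracting pairs of circle equations eliminates x²+y² and gives linear equations (the radical axes):
-171.0 x + 192.0 y = 653.68
-15.4 x + 156.0 y = -2285.38
Solving the 2×2 system: x ≈ -22.8, y ≈ -16.9 km.
Check against Receiver 0 (with the unrounded x, y): √((x − 51.2)²+(y + 58.7)²) = 84.99 ≈ 84.99 km. ✓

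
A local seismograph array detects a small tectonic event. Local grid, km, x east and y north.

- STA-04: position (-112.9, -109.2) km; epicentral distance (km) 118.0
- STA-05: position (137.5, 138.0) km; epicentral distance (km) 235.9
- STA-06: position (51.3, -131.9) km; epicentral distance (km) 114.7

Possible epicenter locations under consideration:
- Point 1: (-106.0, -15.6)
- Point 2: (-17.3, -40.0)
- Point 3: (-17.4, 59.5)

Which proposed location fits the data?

For each candidate, compare |candidate − station| to the reported distance:
Point 1: residuals STA-04 24.1, STA-05 52.0, STA-06 80.9 → max 80.9 km
Point 2: residuals STA-04 0.0, STA-05 0.0, STA-06 0.0 → max 0.0 km
Point 3: residuals STA-04 75.9, STA-05 62.2, STA-06 88.7 → max 88.7 km
Only Point 2 has all residuals ≈ 0.

Point 2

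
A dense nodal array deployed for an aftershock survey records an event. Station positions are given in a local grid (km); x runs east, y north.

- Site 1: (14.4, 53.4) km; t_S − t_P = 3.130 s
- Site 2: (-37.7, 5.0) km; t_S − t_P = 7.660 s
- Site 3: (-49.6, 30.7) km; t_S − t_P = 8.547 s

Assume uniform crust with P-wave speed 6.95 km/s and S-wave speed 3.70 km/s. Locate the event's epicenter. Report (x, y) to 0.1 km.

x ≈ 18.0 km, y ≈ 28.9 km

Distance from S−P lag: d = Δt · v_P v_S / (v_P − v_S) = Δt · (6.95·3.70)/(6.95−3.70) ≈ 7.9123·Δt.
So d_Site 1 = 24.77, d_Site 2 = 60.61, d_Site 3 = 67.63 km.
Circle about each station: (x − 14.4)² + (y − 53.4)² = 24.77²; (x + 37.7)² + (y − 5.0)² = 60.61²; (x + 49.6)² + (y − 30.7)² = 67.63².
Subtracting the Site 1 equation from the Site 2 and Site 3 equations removes the quadratic terms:
-104.2 x − 96.8 y = -4672.65
-128.0 x − 45.4 y = -3616.53
Solving the 2×2 system: x ≈ 18.0, y ≈ 28.9 km.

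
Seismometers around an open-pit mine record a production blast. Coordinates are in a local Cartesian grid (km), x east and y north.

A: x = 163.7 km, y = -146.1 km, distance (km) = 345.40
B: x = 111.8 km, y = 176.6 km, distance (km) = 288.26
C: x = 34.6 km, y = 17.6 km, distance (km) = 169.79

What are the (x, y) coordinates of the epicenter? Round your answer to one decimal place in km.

Circle about each station: (x − 163.7)² + (y + 146.1)² = 345.40²; (x − 111.8)² + (y − 176.6)² = 288.26²; (x − 34.6)² + (y − 17.6)² = 169.79².
Subtracting pairs of circle equations eliminates x²+y² and gives linear equations (the radical axes):
-103.8 x + 645.4 y = 31751.23
-258.2 x + 327.4 y = 43836.54
Solving the 2×2 system: x ≈ -134.9, y ≈ 27.5 km.

(-134.9, 27.5)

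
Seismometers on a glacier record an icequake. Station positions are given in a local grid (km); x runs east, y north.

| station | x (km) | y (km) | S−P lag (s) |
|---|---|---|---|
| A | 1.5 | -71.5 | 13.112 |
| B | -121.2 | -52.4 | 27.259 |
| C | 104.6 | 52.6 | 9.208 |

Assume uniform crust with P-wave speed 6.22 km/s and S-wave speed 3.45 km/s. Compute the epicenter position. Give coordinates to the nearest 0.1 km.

Distance from S−P lag: d = Δt · v_P v_S / (v_P − v_S) = Δt · (6.22·3.45)/(6.22−3.45) ≈ 7.7469·Δt.
So d_A = 101.58, d_B = 211.17, d_C = 71.33 km.
Circle about each station: (x − 1.5)² + (y + 71.5)² = 101.58²; (x + 121.2)² + (y + 52.4)² = 211.17²; (x − 104.6)² + (y − 52.6)² = 71.33².
Subtracting the A equation from the B and C equations removes the quadratic terms:
-245.4 x + 38.2 y = -21953.57
206.2 x + 248.2 y = 13823.95
Solving the 2×2 system: x ≈ 86.9, y ≈ -16.5 km.

x ≈ 86.9 km, y ≈ -16.5 km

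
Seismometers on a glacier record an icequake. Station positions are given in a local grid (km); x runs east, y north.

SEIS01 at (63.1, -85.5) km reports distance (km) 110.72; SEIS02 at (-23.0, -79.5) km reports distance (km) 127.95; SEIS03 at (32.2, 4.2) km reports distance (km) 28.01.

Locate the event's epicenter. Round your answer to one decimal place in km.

Circle about each station: (x − 63.1)² + (y + 85.5)² = 110.72²; (x + 23.0)² + (y + 79.5)² = 127.95²; (x − 32.2)² + (y − 4.2)² = 28.01².
Subtracting the SEIS01 equation from the SEIS02 and SEIS03 equations removes the quadratic terms:
-172.2 x + 12.0 y = -8554.89
-61.8 x + 179.4 y = 1236.98
Solving the 2×2 system: x ≈ 51.4, y ≈ 24.6 km.

(51.4, 24.6)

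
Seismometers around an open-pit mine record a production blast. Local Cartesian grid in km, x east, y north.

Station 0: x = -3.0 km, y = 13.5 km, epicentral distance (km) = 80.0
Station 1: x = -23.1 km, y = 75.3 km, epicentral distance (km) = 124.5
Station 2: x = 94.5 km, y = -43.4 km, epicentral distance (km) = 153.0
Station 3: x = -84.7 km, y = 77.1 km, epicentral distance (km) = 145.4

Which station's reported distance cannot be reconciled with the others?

Solve using three stations at a time. Using Station 0, Station 1, Station 2 (subtract circle equations pairwise → linear system) gives (x, y) ≈ (-58.4, -44.0).
Distances from that point to each station vs reported:
  Station 0: calculated 79.8 vs reported 80.0 → residual 0.2 km
  Station 1: calculated 124.4 vs reported 124.5 → residual 0.1 km
  Station 2: calculated 152.9 vs reported 153.0 → residual 0.1 km
  Station 3: calculated 123.9 vs reported 145.4 → residual 21.5 km
Station 0, Station 1, Station 2 are mutually consistent (residuals ≈ 0); Station 3 is off by 21.5 km.

Station 3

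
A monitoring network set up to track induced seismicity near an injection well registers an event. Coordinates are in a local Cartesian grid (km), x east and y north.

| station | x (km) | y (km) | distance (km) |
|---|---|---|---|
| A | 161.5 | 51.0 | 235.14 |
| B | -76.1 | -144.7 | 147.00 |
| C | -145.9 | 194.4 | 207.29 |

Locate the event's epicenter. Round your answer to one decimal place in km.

Circle about each station: (x − 161.5)² + (y − 51.0)² = 235.14²; (x + 76.1)² + (y + 144.7)² = 147.00²; (x + 145.9)² + (y − 194.4)² = 207.29².
Subtracting the A equation from the B and C equations removes the quadratic terms:
-475.2 x − 391.4 y = 31727.87
-614.8 x + 286.8 y = 42716.60
Solving the 2×2 system: x ≈ -68.5, y ≈ 2.1 km.

-68.5 km east, 2.1 km north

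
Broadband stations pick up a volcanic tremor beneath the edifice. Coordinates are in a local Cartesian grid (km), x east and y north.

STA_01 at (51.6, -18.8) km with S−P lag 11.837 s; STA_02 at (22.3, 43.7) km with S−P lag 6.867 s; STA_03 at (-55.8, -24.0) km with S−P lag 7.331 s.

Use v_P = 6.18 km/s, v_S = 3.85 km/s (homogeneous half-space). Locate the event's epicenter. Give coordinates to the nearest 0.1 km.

(-47.5, 50.4)

Distance from S−P lag: d = Δt · v_P v_S / (v_P − v_S) = Δt · (6.18·3.85)/(6.18−3.85) ≈ 10.2116·Δt.
So d_STA_01 = 120.87, d_STA_02 = 70.12, d_STA_03 = 74.86 km.
Circle about each station: (x − 51.6)² + (y + 18.8)² = 120.87²; (x − 22.3)² + (y − 43.7)² = 70.12²; (x + 55.8)² + (y + 24.0)² = 74.86².
Subtracting the STA_01 equation from the STA_02 and STA_03 equations removes the quadratic terms:
-58.6 x + 125.0 y = 9083.72
-214.8 x − 10.4 y = 9679.18
Solving the 2×2 system: x ≈ -47.5, y ≈ 50.4 km.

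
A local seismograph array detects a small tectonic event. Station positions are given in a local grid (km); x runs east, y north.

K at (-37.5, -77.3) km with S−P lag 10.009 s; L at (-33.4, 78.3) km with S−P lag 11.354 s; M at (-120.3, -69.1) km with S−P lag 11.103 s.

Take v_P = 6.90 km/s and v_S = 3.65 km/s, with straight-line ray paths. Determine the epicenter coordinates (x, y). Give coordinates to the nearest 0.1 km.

-63.7 km east, -4.3 km north

Distance from S−P lag: d = Δt · v_P v_S / (v_P − v_S) = Δt · (6.90·3.65)/(6.90−3.65) ≈ 7.7492·Δt.
So d_K = 77.56, d_L = 87.98, d_M = 86.04 km.
Circle about each station: (x + 37.5)² + (y + 77.3)² = 77.56²; (x + 33.4)² + (y − 78.3)² = 87.98²; (x + 120.3)² + (y + 69.1)² = 86.04².
Subtracting the K equation from the L and M equations removes the quadratic terms:
8.2 x + 311.2 y = -1860.02
-165.6 x + 16.4 y = 10478.03
Solving the 2×2 system: x ≈ -63.7, y ≈ -4.3 km.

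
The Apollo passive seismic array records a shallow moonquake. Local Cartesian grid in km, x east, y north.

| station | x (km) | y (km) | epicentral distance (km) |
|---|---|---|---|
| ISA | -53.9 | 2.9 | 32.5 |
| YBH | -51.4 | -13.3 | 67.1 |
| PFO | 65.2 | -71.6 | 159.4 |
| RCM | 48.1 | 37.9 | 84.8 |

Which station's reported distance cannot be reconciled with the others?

Solve using three stations at a time. Using YBH, PFO, RCM (subtract circle equations pairwise → linear system) gives (x, y) ≈ (-35.6, 51.9).
Distances from that point to each station vs reported:
  ISA: calculated 52.4 vs reported 32.5 → residual 19.9 km
  YBH: calculated 67.1 vs reported 67.1 → residual 0.0 km
  PFO: calculated 159.4 vs reported 159.4 → residual 0.0 km
  RCM: calculated 84.8 vs reported 84.8 → residual 0.0 km
YBH, PFO, RCM are mutually consistent (residuals ≈ 0); ISA is off by 19.9 km.

ISA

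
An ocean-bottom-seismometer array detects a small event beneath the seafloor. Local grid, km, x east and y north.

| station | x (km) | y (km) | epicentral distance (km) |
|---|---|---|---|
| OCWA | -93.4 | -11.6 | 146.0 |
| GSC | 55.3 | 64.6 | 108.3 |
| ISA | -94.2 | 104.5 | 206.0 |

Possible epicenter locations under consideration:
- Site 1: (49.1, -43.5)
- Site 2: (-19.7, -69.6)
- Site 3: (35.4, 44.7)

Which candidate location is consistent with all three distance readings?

For each candidate, compare |candidate − station| to the reported distance:
Site 1: residuals OCWA 0.0, GSC 0.0, ISA 0.0 → max 0.0 km
Site 2: residuals OCWA 52.2, GSC 45.4, ISA 16.6 → max 52.2 km
Site 3: residuals OCWA 5.4, GSC 80.2, ISA 63.3 → max 80.2 km
Only Site 1 has all residuals ≈ 0.

Site 1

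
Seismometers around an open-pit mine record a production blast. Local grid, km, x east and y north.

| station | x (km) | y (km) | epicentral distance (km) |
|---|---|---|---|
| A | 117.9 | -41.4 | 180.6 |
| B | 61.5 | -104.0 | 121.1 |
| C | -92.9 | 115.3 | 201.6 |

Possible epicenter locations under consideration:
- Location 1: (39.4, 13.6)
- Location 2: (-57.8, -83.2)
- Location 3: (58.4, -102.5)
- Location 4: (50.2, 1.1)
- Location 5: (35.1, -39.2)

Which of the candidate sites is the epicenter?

For each candidate, compare |candidate − station| to the reported distance:
Location 1: residuals A 84.7, B 1.4, C 34.7 → max 84.7 km
Location 2: residuals A 0.0, B 0.0, C 0.0 → max 0.0 km
Location 3: residuals A 95.3, B 117.7, C 63.6 → max 117.7 km
Location 4: residuals A 100.7, B 15.4, C 18.5 → max 100.7 km
Location 5: residuals A 97.8, B 51.1, C 1.0 → max 97.8 km
Only Location 2 has all residuals ≈ 0.

Location 2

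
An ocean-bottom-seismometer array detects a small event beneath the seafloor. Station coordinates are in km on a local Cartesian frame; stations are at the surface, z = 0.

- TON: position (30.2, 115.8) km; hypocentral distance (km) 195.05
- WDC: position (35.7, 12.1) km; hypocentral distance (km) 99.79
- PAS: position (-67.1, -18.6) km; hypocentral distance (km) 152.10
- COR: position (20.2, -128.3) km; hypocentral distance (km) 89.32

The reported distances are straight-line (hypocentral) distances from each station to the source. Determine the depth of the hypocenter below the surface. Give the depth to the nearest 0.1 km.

depth ≈ 47.2 km

Each station gives a sphere (x−x_i)² + (y−y_i)² + z² = d_i² (stations at z=0).
Subtracting the TON sphere from WDC and PAS: z² cancels, leaving linear equations in x and y:
11.0 x − 207.4 y = 15185.68
-194.6 x − 268.8 y = 5436.78
Solving: x ≈ 68.203, y ≈ -69.602 km (keep extra digits for the depth step; rounded: 68.2, -69.6).
Then from the TON sphere: z² = 195.05² − (x − 30.2)² − (y − 115.8)² with x = 68.203, y = -69.602, so z ≈ 47.184 ≈ 47.2 km.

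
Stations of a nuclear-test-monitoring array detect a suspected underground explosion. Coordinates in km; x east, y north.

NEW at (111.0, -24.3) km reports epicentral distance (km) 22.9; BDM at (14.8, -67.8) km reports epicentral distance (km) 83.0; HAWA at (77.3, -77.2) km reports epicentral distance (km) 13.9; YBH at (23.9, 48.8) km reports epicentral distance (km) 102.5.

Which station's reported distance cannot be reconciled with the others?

HAWA

Solve using three stations at a time. Using NEW, BDM, YBH (subtract circle equations pairwise → linear system) gives (x, y) ≈ (88.9, -30.4).
Distances from that point to each station vs reported:
  NEW: calculated 22.9 vs reported 22.9 → residual 0.0 km
  BDM: calculated 83.0 vs reported 83.0 → residual 0.0 km
  HAWA: calculated 48.2 vs reported 13.9 → residual 34.3 km
  YBH: calculated 102.5 vs reported 102.5 → residual 0.0 km
NEW, BDM, YBH are mutually consistent (residuals ≈ 0); HAWA is off by 34.3 km.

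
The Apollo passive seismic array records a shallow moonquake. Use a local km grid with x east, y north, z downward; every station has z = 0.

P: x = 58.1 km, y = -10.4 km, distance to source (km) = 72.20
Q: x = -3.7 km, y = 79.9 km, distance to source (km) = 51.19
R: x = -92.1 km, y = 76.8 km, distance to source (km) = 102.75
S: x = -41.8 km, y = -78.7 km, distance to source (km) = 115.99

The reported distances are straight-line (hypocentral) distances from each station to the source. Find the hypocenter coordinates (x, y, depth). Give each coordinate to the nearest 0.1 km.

(-1.3, 29.6, 9.2)

Each station gives a sphere (x−x_i)² + (y−y_i)² + z² = d_i² (stations at z=0).
Subtracting the P sphere from Q and R: z² cancels, leaving linear equations in x and y:
-123.6 x + 180.6 y = 5506.35
-300.4 x + 174.4 y = 5552.16
Solving: x ≈ -1.297, y ≈ 29.601 km (keep extra digits for the depth step; rounded: -1.3, 29.6).
Then from the P sphere: z² = 72.20² − (x − 58.1)² − (y + 10.4)² with x = -1.297, y = 29.601, so z ≈ 9.206 ≈ 9.2 km.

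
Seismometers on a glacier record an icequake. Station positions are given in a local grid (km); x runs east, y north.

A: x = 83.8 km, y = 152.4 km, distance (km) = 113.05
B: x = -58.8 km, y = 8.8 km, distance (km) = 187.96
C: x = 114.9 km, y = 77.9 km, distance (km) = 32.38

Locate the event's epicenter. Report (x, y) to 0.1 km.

(125.2, 47.2)

Circle about each station: (x − 83.8)² + (y − 152.4)² = 113.05²; (x + 58.8)² + (y − 8.8)² = 187.96²; (x − 114.9)² + (y − 77.9)² = 32.38².
Subtracting pairs of circle equations eliminates x²+y² and gives linear equations (the radical axes):
-285.2 x − 287.2 y = -49261.98
62.2 x − 149.0 y = 754.06
Solving the 2×2 system: x ≈ 125.2, y ≈ 47.2 km.
Check against A (with the unrounded x, y): √((x − 83.8)²+(y − 152.4)²) = 113.05 ≈ 113.05 km. ✓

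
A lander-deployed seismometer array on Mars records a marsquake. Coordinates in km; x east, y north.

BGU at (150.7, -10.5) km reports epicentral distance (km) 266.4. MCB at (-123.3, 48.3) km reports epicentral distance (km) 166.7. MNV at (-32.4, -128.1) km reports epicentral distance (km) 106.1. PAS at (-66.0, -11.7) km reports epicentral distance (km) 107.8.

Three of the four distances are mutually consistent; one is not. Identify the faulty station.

Solve using three stations at a time. Using BGU, MCB, PAS (subtract circle equations pairwise → linear system) gives (x, y) ≈ (-94.0, -115.8).
Distances from that point to each station vs reported:
  BGU: calculated 266.4 vs reported 266.4 → residual 0.0 km
  MCB: calculated 166.7 vs reported 166.7 → residual 0.0 km
  MNV: calculated 62.8 vs reported 106.1 → residual 43.3 km
  PAS: calculated 107.8 vs reported 107.8 → residual 0.0 km
BGU, MCB, PAS are mutually consistent (residuals ≈ 0); MNV is off by 43.3 km.

MNV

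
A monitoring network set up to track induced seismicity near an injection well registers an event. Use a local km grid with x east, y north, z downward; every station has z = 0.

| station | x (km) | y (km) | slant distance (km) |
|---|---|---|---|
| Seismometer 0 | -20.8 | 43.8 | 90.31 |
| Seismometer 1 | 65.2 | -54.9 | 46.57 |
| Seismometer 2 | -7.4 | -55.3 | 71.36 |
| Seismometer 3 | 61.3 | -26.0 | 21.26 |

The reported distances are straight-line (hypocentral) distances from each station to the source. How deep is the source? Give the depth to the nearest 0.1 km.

Each station gives a sphere (x−x_i)² + (y−y_i)² + z² = d_i² (stations at z=0).
Subtracting the Seismometer 0 sphere from Seismometer 1 and Seismometer 2: z² cancels, leaving linear equations in x and y:
172.0 x − 197.4 y = 10901.10
26.8 x − 198.2 y = 3825.42
Solving: x ≈ 48.801, y ≈ -12.702 km (keep extra digits for the depth step; rounded: 48.8, -12.7).
Then from the Seismometer 0 sphere: z² = 90.31² − (x + 20.8)² − (y − 43.8)² with x = 48.801, y = -12.702, so z ≈ 10.914 ≈ 10.9 km.

depth ≈ 10.9 km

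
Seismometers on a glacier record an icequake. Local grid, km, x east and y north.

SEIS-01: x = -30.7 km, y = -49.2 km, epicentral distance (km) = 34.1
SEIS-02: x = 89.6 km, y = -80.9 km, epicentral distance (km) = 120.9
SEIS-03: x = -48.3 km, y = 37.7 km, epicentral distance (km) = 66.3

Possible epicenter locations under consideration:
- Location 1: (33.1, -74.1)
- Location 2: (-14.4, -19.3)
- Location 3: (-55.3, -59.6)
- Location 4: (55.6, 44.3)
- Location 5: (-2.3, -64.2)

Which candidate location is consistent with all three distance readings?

For each candidate, compare |candidate − station| to the reported distance:
Location 1: residuals SEIS-01 34.4, SEIS-02 64.0, SEIS-03 72.0 → max 72.0 km
Location 2: residuals SEIS-01 0.0, SEIS-02 0.0, SEIS-03 0.0 → max 0.0 km
Location 3: residuals SEIS-01 7.4, SEIS-02 25.6, SEIS-03 31.3 → max 31.3 km
Location 4: residuals SEIS-01 93.1, SEIS-02 8.8, SEIS-03 37.8 → max 93.1 km
Location 5: residuals SEIS-01 2.0, SEIS-02 27.5, SEIS-03 45.5 → max 45.5 km
Only Location 2 has all residuals ≈ 0.

Location 2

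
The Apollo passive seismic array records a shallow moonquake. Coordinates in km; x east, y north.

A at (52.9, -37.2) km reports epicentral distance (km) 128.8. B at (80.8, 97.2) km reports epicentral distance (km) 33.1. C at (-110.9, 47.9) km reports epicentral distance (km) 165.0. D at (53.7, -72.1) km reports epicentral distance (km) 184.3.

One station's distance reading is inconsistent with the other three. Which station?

D

Solve using three stations at a time. Using A, B, C (subtract circle equations pairwise → linear system) gives (x, y) ≈ (48.2, 91.5).
Distances from that point to each station vs reported:
  A: calculated 128.8 vs reported 128.8 → residual 0.0 km
  B: calculated 33.1 vs reported 33.1 → residual 0.0 km
  C: calculated 165.0 vs reported 165.0 → residual 0.0 km
  D: calculated 163.7 vs reported 184.3 → residual 20.6 km
A, B, C are mutually consistent (residuals ≈ 0); D is off by 20.6 km.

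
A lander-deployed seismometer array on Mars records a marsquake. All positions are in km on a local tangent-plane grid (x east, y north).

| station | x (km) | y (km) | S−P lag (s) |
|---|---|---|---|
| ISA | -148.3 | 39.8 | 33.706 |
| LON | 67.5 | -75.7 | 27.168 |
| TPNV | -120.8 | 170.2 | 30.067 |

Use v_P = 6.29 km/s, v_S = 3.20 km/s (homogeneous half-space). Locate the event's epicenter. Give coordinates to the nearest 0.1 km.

x ≈ 62.5 km, y ≈ 101.2 km

Distance from S−P lag: d = Δt · v_P v_S / (v_P − v_S) = Δt · (6.29·3.20)/(6.29−3.20) ≈ 6.5139·Δt.
So d_ISA = 219.56, d_LON = 176.97, d_TPNV = 195.85 km.
Circle about each station: (x + 148.3)² + (y − 39.8)² = 219.56²; (x − 67.5)² + (y + 75.7)² = 176.97²; (x + 120.8)² + (y − 170.2)² = 195.85².
Subtracting the ISA equation from the LON and TPNV equations removes the quadratic terms:
431.6 x − 231.0 y = 3598.02
55.0 x + 260.8 y = 29833.12
Solving the 2×2 system: x ≈ 62.5, y ≈ 101.2 km.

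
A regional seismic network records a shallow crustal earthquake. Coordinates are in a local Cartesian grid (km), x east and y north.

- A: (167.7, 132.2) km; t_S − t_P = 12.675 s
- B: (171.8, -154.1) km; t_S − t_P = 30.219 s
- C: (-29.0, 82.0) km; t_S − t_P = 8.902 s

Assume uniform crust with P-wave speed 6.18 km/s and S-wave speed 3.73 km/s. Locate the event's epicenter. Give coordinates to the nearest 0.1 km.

51.9 km east, 103.7 km north

Distance from S−P lag: d = Δt · v_P v_S / (v_P − v_S) = Δt · (6.18·3.73)/(6.18−3.73) ≈ 9.4087·Δt.
So d_A = 119.26, d_B = 284.32, d_C = 83.76 km.
Circle about each station: (x − 167.7)² + (y − 132.2)² = 119.26²; (x − 171.8)² + (y + 154.1)² = 284.32²; (x + 29.0)² + (y − 82.0)² = 83.76².
Subtracting the A equation from the B and C equations removes the quadratic terms:
8.2 x − 572.6 y = -58952.99
-393.4 x − 100.4 y = -30827.92
Solving the 2×2 system: x ≈ 51.9, y ≈ 103.7 km.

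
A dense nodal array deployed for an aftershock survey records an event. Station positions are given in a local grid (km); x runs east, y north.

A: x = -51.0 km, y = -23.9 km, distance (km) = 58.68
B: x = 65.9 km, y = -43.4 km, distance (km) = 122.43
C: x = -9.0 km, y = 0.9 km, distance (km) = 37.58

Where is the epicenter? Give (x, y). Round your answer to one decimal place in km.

Circle about each station: (x + 51.0)² + (y + 23.9)² = 58.68²; (x − 65.9)² + (y + 43.4)² = 122.43²; (x + 9.0)² + (y − 0.9)² = 37.58².
Subtracting pairs of circle equations eliminates x²+y² and gives linear equations (the radical axes):
233.8 x − 39.0 y = -8491.60
84.0 x + 49.6 y = -1059.31
Solving the 2×2 system: x ≈ -31.1, y ≈ 31.3 km.
Check against A (with the unrounded x, y): √((x + 51.0)²+(y + 23.9)²) = 58.69 ≈ 58.68 km. ✓

-31.1 km east, 31.3 km north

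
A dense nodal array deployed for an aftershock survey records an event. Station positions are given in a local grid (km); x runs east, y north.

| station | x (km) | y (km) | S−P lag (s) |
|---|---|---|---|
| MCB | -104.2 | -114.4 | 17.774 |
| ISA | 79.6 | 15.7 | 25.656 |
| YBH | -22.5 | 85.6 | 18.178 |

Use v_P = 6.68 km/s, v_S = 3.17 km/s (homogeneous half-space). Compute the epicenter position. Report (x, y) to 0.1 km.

x ≈ -72.7 km, y ≈ -11.9 km

Distance from S−P lag: d = Δt · v_P v_S / (v_P − v_S) = Δt · (6.68·3.17)/(6.68−3.17) ≈ 6.0329·Δt.
So d_MCB = 107.23, d_ISA = 154.78, d_YBH = 109.67 km.
Circle about each station: (x + 104.2)² + (y + 114.4)² = 107.23²; (x − 79.6)² + (y − 15.7)² = 154.78²; (x + 22.5)² + (y − 85.6)² = 109.67².
Subtracting the MCB equation from the ISA and YBH equations removes the quadratic terms:
367.6 x + 260.2 y = -29820.93
163.4 x + 400.0 y = -16640.63
Solving the 2×2 system: x ≈ -72.7, y ≈ -11.9 km.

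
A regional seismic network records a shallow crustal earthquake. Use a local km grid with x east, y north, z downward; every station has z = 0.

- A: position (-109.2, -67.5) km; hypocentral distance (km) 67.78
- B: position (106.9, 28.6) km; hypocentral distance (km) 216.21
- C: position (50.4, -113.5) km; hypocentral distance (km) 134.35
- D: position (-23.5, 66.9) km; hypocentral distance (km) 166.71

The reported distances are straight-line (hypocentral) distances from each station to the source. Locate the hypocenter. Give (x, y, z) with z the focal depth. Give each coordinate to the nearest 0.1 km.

x ≈ -69.8 km, y ≈ -84.4 km, depth ≈ 52.5 km

Each station gives a sphere (x−x_i)² + (y−y_i)² + z² = d_i² (stations at z=0).
Subtracting the A sphere from B and C: z² cancels, leaving linear equations in x and y:
432.2 x + 192.2 y = -46387.96
319.2 x − 92.0 y = -14514.27
Solving: x ≈ -69.797, y ≈ -84.401 km (keep extra digits for the depth step; rounded: -69.8, -84.4).
Then from the A sphere: z² = 67.78² − (x + 109.2)² − (y + 67.5)² with x = -69.797, y = -84.401, so z ≈ 52.497 ≈ 52.5 km.
Check against D (with the unrounded solution): distance 166.71 ≈ 166.71 km. ✓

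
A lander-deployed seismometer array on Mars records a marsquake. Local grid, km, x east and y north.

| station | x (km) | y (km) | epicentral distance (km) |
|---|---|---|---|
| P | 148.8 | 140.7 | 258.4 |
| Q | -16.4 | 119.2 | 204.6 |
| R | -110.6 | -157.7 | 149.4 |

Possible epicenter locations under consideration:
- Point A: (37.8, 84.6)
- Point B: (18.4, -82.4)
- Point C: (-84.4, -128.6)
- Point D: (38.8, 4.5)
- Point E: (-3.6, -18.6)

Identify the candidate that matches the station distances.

Point B

For each candidate, compare |candidate − station| to the reported distance:
Point A: residuals P 134.0, Q 140.3, R 134.7 → max 140.3 km
Point B: residuals P 0.0, Q 0.0, R 0.0 → max 0.0 km
Point C: residuals P 97.8, Q 52.4, R 110.2 → max 110.2 km
Point D: residuals P 83.3, Q 77.3, R 71.1 → max 83.3 km
Point E: residuals P 37.9, Q 66.2, R 26.1 → max 66.2 km
Only Point B has all residuals ≈ 0.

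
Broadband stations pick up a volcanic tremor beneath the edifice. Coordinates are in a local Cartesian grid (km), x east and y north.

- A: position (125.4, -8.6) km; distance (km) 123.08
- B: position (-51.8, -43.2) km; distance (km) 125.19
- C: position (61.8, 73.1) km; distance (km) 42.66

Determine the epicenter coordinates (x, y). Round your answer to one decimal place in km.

21.9 km east, 58.0 km north

Circle about each station: (x − 125.4)² + (y + 8.6)² = 123.08²; (x + 51.8)² + (y + 43.2)² = 125.19²; (x − 61.8)² + (y − 73.1)² = 42.66².
Subtracting the A equation from the B and C equations removes the quadratic terms:
-354.4 x − 69.2 y = -11773.49
-127.2 x + 163.4 y = 6692.54
Solving the 2×2 system: x ≈ 21.9, y ≈ 58.0 km.
Check against A (with the unrounded x, y): √((x − 125.4)²+(y + 8.6)²) = 123.08 ≈ 123.08 km. ✓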